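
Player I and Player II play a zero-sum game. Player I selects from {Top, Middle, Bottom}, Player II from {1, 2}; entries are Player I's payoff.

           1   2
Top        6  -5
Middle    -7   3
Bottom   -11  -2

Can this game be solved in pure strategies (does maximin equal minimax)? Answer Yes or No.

No

Row minima: Top → -5, Middle → -7, Bottom → -11; maximin = -5.
Column maxima: 1 → 6, 2 → 3; minimax = 3.
-5 ≠ 3, so no pure-strategy equilibrium exists.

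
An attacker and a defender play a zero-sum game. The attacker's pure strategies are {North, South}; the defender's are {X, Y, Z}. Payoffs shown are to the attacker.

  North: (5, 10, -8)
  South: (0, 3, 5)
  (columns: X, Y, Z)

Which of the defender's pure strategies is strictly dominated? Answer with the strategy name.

Y

X holds the attacker's payoff strictly below Y in every row: 5 < 10, 0 < 3.
So Y is strictly dominated for the defender.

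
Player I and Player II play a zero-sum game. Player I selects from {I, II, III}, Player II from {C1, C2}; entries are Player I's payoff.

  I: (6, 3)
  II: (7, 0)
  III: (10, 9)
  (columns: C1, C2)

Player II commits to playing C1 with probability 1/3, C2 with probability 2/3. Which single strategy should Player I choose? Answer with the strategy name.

III

Expected payoff of I: (1/3)·6 + (2/3)·3 = 4.
Expected payoff of II: (1/3)·7 + (2/3)·0 = 7/3.
Expected payoff of III: (1/3)·10 + (2/3)·9 = 28/3.
The largest is 28/3, so Player I's best response is III.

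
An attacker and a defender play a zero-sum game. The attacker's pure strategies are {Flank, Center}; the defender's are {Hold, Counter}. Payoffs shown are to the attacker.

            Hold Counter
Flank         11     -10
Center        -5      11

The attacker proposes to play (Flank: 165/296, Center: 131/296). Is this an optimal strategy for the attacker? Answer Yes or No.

No

Against Hold this mix gives (165/296)·11 + (131/296)·(-5) = 145/37.
Against Counter this mix gives (165/296)·(-10) + (131/296)·11 = -209/296.
The defender will play Counter, holding the attacker to -209/296. Shifting weight toward the row that does better against Counter would raise this floor (the equalizing mix achieves 71/37 against both Counter and Hold), so the proposed strategy is not optimal.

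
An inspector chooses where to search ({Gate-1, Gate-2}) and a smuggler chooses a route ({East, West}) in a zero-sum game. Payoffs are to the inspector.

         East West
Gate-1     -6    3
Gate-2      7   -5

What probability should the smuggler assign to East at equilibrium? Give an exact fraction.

Row minima: Gate-1 → -6, Gate-2 → -5; maximin = -5.
Column maxima: East → 7, West → 3; minimax = 3.
-5 ≠ 3, so there is no saddle point; optimal play is mixed.
Let the inspector play Gate-1 with probability p. Expected payoff against East: (-6)p + 7(1−p) = −13p + 7; against West: 3p + (-5)(1−p) = 8p − 5.
Setting these equal: −13p + 7 = 8p − 5 ⇒ −21p = -12 ⇒ p = 4/7, and the value is (-13)·(4/7) + 7 = -3/7.
For the smuggler: with q = P(East), equating Gate-1's and Gate-2's payoffs gives −9q + 3 = 12q − 5 ⇒ q = 8/21.

8/21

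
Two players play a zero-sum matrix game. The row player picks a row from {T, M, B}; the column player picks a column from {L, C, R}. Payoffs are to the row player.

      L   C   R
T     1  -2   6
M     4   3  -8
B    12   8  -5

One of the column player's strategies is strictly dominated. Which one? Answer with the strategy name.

L

C holds the row player's payoff strictly below L in every row: -2 < 1, 3 < 4, 8 < 12.
So L is strictly dominated for the column player.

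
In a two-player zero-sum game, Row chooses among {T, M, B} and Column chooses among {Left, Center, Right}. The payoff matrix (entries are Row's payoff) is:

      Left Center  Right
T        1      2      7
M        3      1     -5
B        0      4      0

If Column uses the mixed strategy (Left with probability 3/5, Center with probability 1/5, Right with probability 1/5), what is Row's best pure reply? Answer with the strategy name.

Expected payoff of T: (3/5)·1 + (1/5)·2 + (1/5)·7 = 12/5.
Expected payoff of M: (3/5)·3 + (1/5)·1 + (1/5)·(-5) = 1.
Expected payoff of B: (3/5)·0 + (1/5)·4 + (1/5)·0 = 4/5.
The largest is 12/5, so Row's best response is T.

T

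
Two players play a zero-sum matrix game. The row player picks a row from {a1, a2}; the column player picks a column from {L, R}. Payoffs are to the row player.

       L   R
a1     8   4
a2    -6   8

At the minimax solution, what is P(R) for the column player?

7/9

Row minima: a1 → 4, a2 → -6; maximin = 4.
Column maxima: L → 8, R → 8; minimax = 8.
4 ≠ 8, so there is no saddle point; optimal play is mixed.
Let the row player play a1 with probability p. Expected payoff against L: 8p + (-6)(1−p) = 14p − 6; against R: 4p + 8(1−p) = −4p + 8.
Setting these equal: 14p − 6 = −4p + 8 ⇒ 18p = 14 ⇒ p = 7/9, and the value is (14)·(7/9) − 6 = 44/9.
For the column player: with q = P(L), equating a1's and a2's payoffs gives 4q + 4 = −14q + 8 ⇒ q = 2/9.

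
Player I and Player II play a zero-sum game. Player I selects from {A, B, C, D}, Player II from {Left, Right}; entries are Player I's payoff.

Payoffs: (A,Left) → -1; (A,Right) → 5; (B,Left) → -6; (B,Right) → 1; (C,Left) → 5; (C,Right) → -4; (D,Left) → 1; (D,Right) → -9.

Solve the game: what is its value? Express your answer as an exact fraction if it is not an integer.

7/5

Row minima: A → -1, B → -6, C → -4, D → -9; maximin = -1.
Column maxima: Left → 5, Right → 5; minimax = 5.
-1 ≠ 5, so there is no saddle point; optimal play is mixed.
B is strictly dominated by A, so Player I never plays it.
D is strictly dominated by C, so Player I never plays it.
On the remaining 2×2 (A, C vs Left, Right):
Let Player I play A with probability p. Expected payoff against Left: (-1)p + 5(1−p) = −6p + 5; against Right: 5p + (-4)(1−p) = 9p − 4.
Setting these equal: −6p + 5 = 9p − 4 ⇒ −15p = -9 ⇒ p = 3/5, and the value is (-6)·(3/5) + 5 = 7/5.
For Player II: with q = P(Left), equating A's and C's payoffs gives −6q + 5 = 9q − 4 ⇒ q = 3/5.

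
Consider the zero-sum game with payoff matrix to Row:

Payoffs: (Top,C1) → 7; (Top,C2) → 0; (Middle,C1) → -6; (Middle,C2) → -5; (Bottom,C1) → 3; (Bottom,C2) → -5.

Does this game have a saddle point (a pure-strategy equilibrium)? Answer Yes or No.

Row minima: Top → 0, Middle → -6, Bottom → -5; maximin = 0.
Column maxima: C1 → 7, C2 → 0; minimax = 0.
maximin = minimax = 0, so a saddle point exists.

Yes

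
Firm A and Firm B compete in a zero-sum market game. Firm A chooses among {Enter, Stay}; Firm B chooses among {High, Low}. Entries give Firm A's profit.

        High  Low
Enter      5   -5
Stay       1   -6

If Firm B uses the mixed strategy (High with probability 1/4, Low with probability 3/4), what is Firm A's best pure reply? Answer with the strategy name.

Expected payoff of Enter: (1/4)·5 + (3/4)·(-5) = -5/2.
Expected payoff of Stay: (1/4)·1 + (3/4)·(-6) = -17/4.
The largest is -5/2, so Firm A's best response is Enter.

Enter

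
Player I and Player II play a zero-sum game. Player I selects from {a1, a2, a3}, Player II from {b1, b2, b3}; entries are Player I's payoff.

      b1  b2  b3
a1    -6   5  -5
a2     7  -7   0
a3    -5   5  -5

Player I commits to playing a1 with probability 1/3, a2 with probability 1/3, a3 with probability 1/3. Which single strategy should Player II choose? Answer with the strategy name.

b3

If Player II plays b1, Player I's expected payoff is (1/3)·(-6) + (1/3)·7 + (1/3)·(-5) = -4/3.
If Player II plays b2, Player I's expected payoff is (1/3)·5 + (1/3)·(-7) + (1/3)·5 = 1.
If Player II plays b3, Player I's expected payoff is (1/3)·(-5) + (1/3)·0 + (1/3)·(-5) = -10/3.
Player II minimizes Player I's payoff; the smallest is -10/3, so the best response is b3.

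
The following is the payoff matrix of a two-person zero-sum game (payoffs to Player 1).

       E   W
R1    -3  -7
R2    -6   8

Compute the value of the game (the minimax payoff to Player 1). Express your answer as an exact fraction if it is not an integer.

Row minima: R1 → -7, R2 → -6; maximin = -6.
Column maxima: E → -3, W → 8; minimax = -3.
-6 ≠ -3, so there is no saddle point; optimal play is mixed.
Let Player 1 play R1 with probability p. Expected payoff against E: (-3)p + (-6)(1−p) = 3p − 6; against W: (-7)p + 8(1−p) = −15p + 8.
Setting these equal: 3p − 6 = −15p + 8 ⇒ 18p = 14 ⇒ p = 7/9, and the value is (3)·(7/9) − 6 = -11/3.
For Player 2: with q = P(E), equating R1's and R2's payoffs gives 4q − 7 = −14q + 8 ⇒ q = 5/6.

-11/3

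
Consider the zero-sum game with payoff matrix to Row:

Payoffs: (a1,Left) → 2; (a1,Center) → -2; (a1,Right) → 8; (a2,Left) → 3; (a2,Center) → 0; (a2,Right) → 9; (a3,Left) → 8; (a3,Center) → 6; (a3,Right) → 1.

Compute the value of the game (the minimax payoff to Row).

Row minima: a1 → -2, a2 → 0, a3 → 1; maximin = 1.
Column maxima: Left → 8, Center → 6, Right → 9; minimax = 6.
1 ≠ 6, so there is no saddle point; optimal play is mixed.
a1 is strictly dominated by a2, so Row never plays it.
Left is strictly dominated by Center (it gives Row strictly more in every row), so Column never plays it.
On the remaining 2×2 (a2, a3 vs Center, Right):
Let Row play a2 with probability p. Expected payoff against Center: 0p + 6(1−p) = −6p + 6; against Right: 9p + 1(1−p) = 8p + 1.
Setting these equal: −6p + 6 = 8p + 1 ⇒ −14p = -5 ⇒ p = 5/14, and the value is (-6)·(5/14) + 6 = 27/7.
For Column: with q = P(Center), equating a2's and a3's payoffs gives −9q + 9 = 5q + 1 ⇒ q = 4/7.

27/7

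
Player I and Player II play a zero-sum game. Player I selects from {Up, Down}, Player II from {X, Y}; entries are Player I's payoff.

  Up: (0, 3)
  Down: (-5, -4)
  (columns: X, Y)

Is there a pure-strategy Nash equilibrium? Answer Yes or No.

Row minima: Up → 0, Down → -5; maximin = 0.
Column maxima: X → 0, Y → 3; minimax = 0.
maximin = minimax = 0, so a saddle point exists.

Yes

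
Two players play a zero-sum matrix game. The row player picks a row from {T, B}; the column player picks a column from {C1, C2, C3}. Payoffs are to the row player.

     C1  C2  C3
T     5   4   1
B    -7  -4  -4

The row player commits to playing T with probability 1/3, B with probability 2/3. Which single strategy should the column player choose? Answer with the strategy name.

C1

If the column player plays C1, the row player's expected payoff is (1/3)·5 + (2/3)·(-7) = -3.
If the column player plays C2, the row player's expected payoff is (1/3)·4 + (2/3)·(-4) = -4/3.
If the column player plays C3, the row player's expected payoff is (1/3)·1 + (2/3)·(-4) = -7/3.
The column player minimizes the row player's payoff; the smallest is -3, so the best response is C1.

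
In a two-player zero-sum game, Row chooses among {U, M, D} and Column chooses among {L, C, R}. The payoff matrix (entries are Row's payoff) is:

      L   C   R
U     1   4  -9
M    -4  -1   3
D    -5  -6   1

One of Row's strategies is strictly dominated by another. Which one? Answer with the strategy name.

D

M gives a strictly higher payoff than D against every column: -4 > -5, -1 > -6, 3 > 1.
So D is strictly dominated and Row never plays it.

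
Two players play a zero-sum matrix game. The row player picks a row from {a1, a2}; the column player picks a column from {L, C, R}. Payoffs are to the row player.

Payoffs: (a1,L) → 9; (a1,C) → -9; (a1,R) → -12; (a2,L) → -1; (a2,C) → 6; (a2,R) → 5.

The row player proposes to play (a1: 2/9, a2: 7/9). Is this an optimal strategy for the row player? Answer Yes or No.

Yes

Against L this mix gives (2/9)·9 + (7/9)·(-1) = 11/9.
Against C this mix gives (2/9)·(-9) + (7/9)·6 = 8/3.
Against R this mix gives (2/9)·(-12) + (7/9)·5 = 11/9.
All of the column player's active replies (L, R) yield 11/9, and no column does worse for the row player. The mix makes the column player indifferent and guarantees 11/9, so it is optimal.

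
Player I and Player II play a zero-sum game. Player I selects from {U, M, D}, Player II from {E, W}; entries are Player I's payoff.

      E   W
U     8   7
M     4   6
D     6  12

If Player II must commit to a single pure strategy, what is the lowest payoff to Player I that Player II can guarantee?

Column maxima: E → 8, W → 12.
The smallest of these is 8.

8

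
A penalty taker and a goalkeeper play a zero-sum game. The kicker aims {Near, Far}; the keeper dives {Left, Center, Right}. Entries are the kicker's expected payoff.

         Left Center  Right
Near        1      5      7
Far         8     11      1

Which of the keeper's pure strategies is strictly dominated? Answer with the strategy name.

Center

Left holds the kicker's payoff strictly below Center in every row: 1 < 5, 8 < 11.
So Center is strictly dominated for the keeper.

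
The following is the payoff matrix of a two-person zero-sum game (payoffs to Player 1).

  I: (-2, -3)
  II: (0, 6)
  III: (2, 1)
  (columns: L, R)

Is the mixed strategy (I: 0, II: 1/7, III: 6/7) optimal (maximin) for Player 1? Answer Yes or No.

Against L this mix gives (1/7)·0 + (6/7)·2 = 12/7.
Against R this mix gives (1/7)·6 + (6/7)·1 = 12/7.
All of Player 2's active replies (L, R) yield 12/7, and no column does worse for Player 1. The mix makes Player 2 indifferent and guarantees 12/7, so it is optimal.

Yes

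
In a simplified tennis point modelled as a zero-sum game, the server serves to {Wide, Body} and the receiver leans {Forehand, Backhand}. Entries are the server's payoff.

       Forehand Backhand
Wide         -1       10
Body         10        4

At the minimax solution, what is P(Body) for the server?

Row minima: Wide → -1, Body → 4; maximin = 4.
Column maxima: Forehand → 10, Backhand → 10; minimax = 10.
4 ≠ 10, so there is no saddle point; optimal play is mixed.
Let the server play Wide with probability p. Expected payoff against Forehand: (-1)p + 10(1−p) = −11p + 10; against Backhand: 10p + 4(1−p) = 6p + 4.
Setting these equal: −11p + 10 = 6p + 4 ⇒ −17p = -6 ⇒ p = 6/17, and the value is (-11)·(6/17) + 10 = 104/17.
For the receiver: with q = P(Forehand), equating Wide's and Body's payoffs gives −11q + 10 = 6q + 4 ⇒ q = 6/17.

11/17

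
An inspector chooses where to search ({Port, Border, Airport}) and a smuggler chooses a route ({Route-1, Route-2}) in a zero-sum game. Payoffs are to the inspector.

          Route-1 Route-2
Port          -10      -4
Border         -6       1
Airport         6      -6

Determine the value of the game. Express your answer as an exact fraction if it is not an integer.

-30/19

Row minima: Port → -10, Border → -6, Airport → -6; maximin = -6.
Column maxima: Route-1 → 6, Route-2 → 1; minimax = 1.
-6 ≠ 1, so there is no saddle point; optimal play is mixed.
Port is strictly dominated by Border, so the inspector never plays it.
On the remaining 2×2 (Border, Airport vs Route-1, Route-2):
Let the inspector play Border with probability p. Expected payoff against Route-1: (-6)p + 6(1−p) = −12p + 6; against Route-2: 1p + (-6)(1−p) = 7p − 6.
Setting these equal: −12p + 6 = 7p − 6 ⇒ −19p = -12 ⇒ p = 12/19, and the value is (-12)·(12/19) + 6 = -30/19.
For the smuggler: with q = P(Route-1), equating Border's and Airport's payoffs gives −7q + 1 = 12q − 6 ⇒ q = 7/19.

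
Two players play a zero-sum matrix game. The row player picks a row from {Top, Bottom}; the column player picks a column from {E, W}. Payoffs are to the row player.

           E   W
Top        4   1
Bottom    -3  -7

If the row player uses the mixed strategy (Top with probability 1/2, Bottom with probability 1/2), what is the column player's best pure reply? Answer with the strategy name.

If the column player plays E, the row player's expected payoff is (1/2)·4 + (1/2)·(-3) = 1/2.
If the column player plays W, the row player's expected payoff is (1/2)·1 + (1/2)·(-7) = -3.
The column player minimizes the row player's payoff; the smallest is -3, so the best response is W.

W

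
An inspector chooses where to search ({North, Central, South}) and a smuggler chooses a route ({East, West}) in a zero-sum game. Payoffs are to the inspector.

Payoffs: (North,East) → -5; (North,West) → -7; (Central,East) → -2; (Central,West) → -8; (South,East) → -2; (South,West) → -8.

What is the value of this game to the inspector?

-7

Row minima: North → -7, Central → -8, South → -8; maximin = -7.
Column maxima: East → -2, West → -7; minimax = -7.
Since maximin = minimax = -7, there is a saddle point and the value is -7.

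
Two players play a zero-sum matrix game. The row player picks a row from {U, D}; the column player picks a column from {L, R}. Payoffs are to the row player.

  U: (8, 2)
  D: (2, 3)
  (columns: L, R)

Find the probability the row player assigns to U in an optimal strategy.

Row minima: U → 2, D → 2; maximin = 2.
Column maxima: L → 8, R → 3; minimax = 3.
2 ≠ 3, so there is no saddle point; optimal play is mixed.
Let the row player play U with probability p. Expected payoff against L: 8p + 2(1−p) = 6p + 2; against R: 2p + 3(1−p) = −p + 3.
Setting these equal: 6p + 2 = −p + 3 ⇒ 7p = 1 ⇒ p = 1/7, and the value is (6)·(1/7) + 2 = 20/7.
For the column player: with q = P(L), equating U's and D's payoffs gives 6q + 2 = −q + 3 ⇒ q = 1/7.

1/7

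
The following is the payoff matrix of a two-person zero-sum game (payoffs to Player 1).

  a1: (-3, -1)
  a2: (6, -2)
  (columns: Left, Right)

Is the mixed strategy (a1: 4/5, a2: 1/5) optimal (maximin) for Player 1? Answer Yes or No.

Yes

Against Left this mix gives (4/5)·(-3) + (1/5)·6 = -6/5.
Against Right this mix gives (4/5)·(-1) + (1/5)·(-2) = -6/5.
All of Player 2's active replies (Left, Right) yield -6/5, and no column does worse for Player 1. The mix makes Player 2 indifferent and guarantees -6/5, so it is optimal.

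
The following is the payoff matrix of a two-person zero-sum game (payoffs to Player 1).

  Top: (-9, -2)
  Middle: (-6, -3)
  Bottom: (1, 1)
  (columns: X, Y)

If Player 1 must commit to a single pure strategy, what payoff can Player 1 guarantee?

Row minima: Top → -9, Middle → -6, Bottom → 1.
The best of these is 1.

1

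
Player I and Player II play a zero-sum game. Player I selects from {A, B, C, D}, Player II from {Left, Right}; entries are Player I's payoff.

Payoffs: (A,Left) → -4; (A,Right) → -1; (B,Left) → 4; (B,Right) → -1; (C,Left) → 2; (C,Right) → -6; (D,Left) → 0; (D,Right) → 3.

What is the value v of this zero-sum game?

3/2

Row minima: A → -4, B → -1, C → -6, D → 0; maximin = 0.
Column maxima: Left → 4, Right → 3; minimax = 3.
0 ≠ 3, so there is no saddle point; optimal play is mixed.
A is strictly dominated by D, so Player I never plays it.
C is strictly dominated by B, so Player I never plays it.
On the remaining 2×2 (B, D vs Left, Right):
Let Player I play B with probability p. Expected payoff against Left: 4p + 0(1−p) = 4p; against Right: (-1)p + 3(1−p) = −4p + 3.
Setting these equal: 4p = −4p + 3 ⇒ 8p = 3 ⇒ p = 3/8, and the value is (4)·(3/8) = 3/2.
For Player II: with q = P(Left), equating B's and D's payoffs gives 5q − 1 = −3q + 3 ⇒ q = 1/2.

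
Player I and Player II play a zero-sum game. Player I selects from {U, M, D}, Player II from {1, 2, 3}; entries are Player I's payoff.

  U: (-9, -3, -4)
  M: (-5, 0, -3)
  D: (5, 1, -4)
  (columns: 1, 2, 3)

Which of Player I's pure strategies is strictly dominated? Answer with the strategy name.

U

M gives a strictly higher payoff than U against every column: -5 > -9, 0 > -3, -3 > -4.
So U is strictly dominated and Player I never plays it.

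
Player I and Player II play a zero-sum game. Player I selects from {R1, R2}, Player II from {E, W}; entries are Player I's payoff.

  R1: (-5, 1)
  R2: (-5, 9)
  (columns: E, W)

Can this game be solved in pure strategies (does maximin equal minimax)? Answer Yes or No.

Yes

Row minima: R1 → -5, R2 → -5; maximin = -5.
Column maxima: E → -5, W → 9; minimax = -5.
maximin = minimax = -5, so a saddle point exists.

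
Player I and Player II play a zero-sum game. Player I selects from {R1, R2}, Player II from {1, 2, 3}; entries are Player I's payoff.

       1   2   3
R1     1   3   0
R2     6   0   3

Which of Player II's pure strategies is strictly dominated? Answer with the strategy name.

3 holds Player I's payoff strictly below 1 in every row: 0 < 1, 3 < 6.
So 1 is strictly dominated for Player II.

1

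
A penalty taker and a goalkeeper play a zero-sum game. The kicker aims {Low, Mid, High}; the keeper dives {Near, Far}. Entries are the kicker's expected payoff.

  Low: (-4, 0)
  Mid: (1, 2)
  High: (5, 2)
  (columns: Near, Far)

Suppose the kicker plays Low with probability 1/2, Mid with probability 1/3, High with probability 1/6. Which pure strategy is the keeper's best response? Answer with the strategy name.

If the keeper plays Near, the kicker's expected payoff is (1/2)·(-4) + (1/3)·1 + (1/6)·5 = -5/6.
If the keeper plays Far, the kicker's expected payoff is (1/2)·0 + (1/3)·2 + (1/6)·2 = 1.
The keeper minimizes the kicker's payoff; the smallest is -5/6, so the best response is Near.

Near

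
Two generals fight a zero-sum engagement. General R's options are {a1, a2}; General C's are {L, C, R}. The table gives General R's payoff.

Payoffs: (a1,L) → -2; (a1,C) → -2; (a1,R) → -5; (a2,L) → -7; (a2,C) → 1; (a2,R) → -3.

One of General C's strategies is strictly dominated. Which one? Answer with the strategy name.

R holds General R's payoff strictly below C in every row: -5 < -2, -3 < 1.
So C is strictly dominated for General C.

C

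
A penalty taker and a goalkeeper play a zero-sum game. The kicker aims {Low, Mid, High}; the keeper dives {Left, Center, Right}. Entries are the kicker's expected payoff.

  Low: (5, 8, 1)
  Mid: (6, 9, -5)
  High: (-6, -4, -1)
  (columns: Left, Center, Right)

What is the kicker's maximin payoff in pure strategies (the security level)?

Row minima: Low → 1, Mid → -5, High → -6.
The best of these is 1.

1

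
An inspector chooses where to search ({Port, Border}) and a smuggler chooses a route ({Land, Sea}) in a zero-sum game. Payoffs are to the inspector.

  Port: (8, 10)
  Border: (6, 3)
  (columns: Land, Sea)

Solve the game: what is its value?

8

Row minima: Port → 8, Border → 3; maximin = 8.
Column maxima: Land → 8, Sea → 10; minimax = 8.
Since maximin = minimax = 8, there is a saddle point and the value is 8.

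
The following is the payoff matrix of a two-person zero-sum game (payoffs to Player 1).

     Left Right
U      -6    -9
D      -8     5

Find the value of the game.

Row minima: U → -9, D → -8; maximin = -8.
Column maxima: Left → -6, Right → 5; minimax = -6.
-8 ≠ -6, so there is no saddle point; optimal play is mixed.
Let Player 1 play U with probability p. Expected payoff against Left: (-6)p + (-8)(1−p) = 2p − 8; against Right: (-9)p + 5(1−p) = −14p + 5.
Setting these equal: 2p − 8 = −14p + 5 ⇒ 16p = 13 ⇒ p = 13/16, and the value is (2)·(13/16) − 8 = -51/8.
For Player 2: with q = P(Left), equating U's and D's payoffs gives 3q − 9 = −13q + 5 ⇒ q = 7/8.

-51/8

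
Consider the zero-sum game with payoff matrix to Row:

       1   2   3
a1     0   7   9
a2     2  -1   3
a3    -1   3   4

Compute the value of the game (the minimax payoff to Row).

Row minima: a1 → 0, a2 → -1, a3 → -1; maximin = 0.
Column maxima: 1 → 2, 2 → 7, 3 → 9; minimax = 2.
0 ≠ 2, so there is no saddle point; optimal play is mixed.
a3 is strictly dominated by a1, so Row never plays it.
3 is strictly dominated by 1 (it gives Row strictly more in every row), so Column never plays it.
On the remaining 2×2 (a1, a2 vs 1, 2):
Let Row play a1 with probability p. Expected payoff against 1: 0p + 2(1−p) = −2p + 2; against 2: 7p + (-1)(1−p) = 8p − 1.
Setting these equal: −2p + 2 = 8p − 1 ⇒ −10p = -3 ⇒ p = 3/10, and the value is (-2)·(3/10) + 2 = 7/5.
For Column: with q = P(1), equating a1's and a2's payoffs gives −7q + 7 = 3q − 1 ⇒ q = 4/5.

7/5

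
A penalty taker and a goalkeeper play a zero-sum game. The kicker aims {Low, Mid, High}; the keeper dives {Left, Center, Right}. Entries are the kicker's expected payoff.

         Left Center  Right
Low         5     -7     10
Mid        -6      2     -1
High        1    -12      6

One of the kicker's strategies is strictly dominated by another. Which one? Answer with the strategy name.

Low gives a strictly higher payoff than High against every column: 5 > 1, -7 > -12, 10 > 6.
So High is strictly dominated and the kicker never plays it.

High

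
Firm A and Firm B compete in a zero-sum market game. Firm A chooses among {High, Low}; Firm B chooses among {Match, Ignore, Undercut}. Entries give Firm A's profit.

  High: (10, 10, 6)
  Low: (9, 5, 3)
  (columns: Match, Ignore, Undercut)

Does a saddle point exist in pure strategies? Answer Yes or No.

Yes

Row minima: High → 6, Low → 3; maximin = 6.
Column maxima: Match → 10, Ignore → 10, Undercut → 6; minimax = 6.
maximin = minimax = 6, so a saddle point exists.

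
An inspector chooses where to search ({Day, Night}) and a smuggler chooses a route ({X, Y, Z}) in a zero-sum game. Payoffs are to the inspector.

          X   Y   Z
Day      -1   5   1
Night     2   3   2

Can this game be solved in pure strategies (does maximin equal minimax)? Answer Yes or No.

Row minima: Day → -1, Night → 2; maximin = 2.
Column maxima: X → 2, Y → 5, Z → 2; minimax = 2.
maximin = minimax = 2, so a saddle point exists.

Yes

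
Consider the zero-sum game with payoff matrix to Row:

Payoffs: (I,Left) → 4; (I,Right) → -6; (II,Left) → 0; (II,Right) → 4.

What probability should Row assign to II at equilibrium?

Row minima: I → -6, II → 0; maximin = 0.
Column maxima: Left → 4, Right → 4; minimax = 4.
0 ≠ 4, so there is no saddle point; optimal play is mixed.
Let Row play I with probability p. Expected payoff against Left: 4p + 0(1−p) = 4p; against Right: (-6)p + 4(1−p) = −10p + 4.
Setting these equal: 4p = −10p + 4 ⇒ 14p = 4 ⇒ p = 2/7, and the value is (4)·(2/7) = 8/7.
For Column: with q = P(Left), equating I's and II's payoffs gives 10q − 6 = −4q + 4 ⇒ q = 5/7.

5/7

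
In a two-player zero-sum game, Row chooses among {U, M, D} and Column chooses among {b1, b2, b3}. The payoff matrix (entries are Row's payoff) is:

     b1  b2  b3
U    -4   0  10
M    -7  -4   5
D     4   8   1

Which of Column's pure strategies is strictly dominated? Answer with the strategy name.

b1 holds Row's payoff strictly below b2 in every row: -4 < 0, -7 < -4, 4 < 8.
So b2 is strictly dominated for Column.

b2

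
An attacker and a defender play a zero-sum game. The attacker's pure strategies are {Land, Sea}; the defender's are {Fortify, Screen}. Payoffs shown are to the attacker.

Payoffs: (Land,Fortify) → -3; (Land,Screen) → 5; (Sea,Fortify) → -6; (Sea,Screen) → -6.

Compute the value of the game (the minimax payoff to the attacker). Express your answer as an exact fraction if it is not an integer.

Row minima: Land → -3, Sea → -6; maximin = -3.
Column maxima: Fortify → -3, Screen → 5; minimax = -3.
Since maximin = minimax = -3, there is a saddle point and the value is -3.

-3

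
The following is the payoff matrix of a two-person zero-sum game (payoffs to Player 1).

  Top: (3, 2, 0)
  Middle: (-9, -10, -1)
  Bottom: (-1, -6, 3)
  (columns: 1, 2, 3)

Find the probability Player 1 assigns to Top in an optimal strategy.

Row minima: Top → 0, Middle → -10, Bottom → -6; maximin = 0.
Column maxima: 1 → 3, 2 → 2, 3 → 3; minimax = 2.
0 ≠ 2, so there is no saddle point; optimal play is mixed.
Middle is strictly dominated by Top, so Player 1 never plays it.
1 is strictly dominated by 2 (it gives Player 1 strictly more in every row), so Player 2 never plays it.
On the remaining 2×2 (Top, Bottom vs 2, 3):
Let Player 1 play Top with probability p. Expected payoff against 2: 2p + (-6)(1−p) = 8p − 6; against 3: 0p + 3(1−p) = −3p + 3.
Setting these equal: 8p − 6 = −3p + 3 ⇒ 11p = 9 ⇒ p = 9/11, and the value is (8)·(9/11) − 6 = 6/11.
For Player 2: with q = P(2), equating Top's and Bottom's payoffs gives 2q = −9q + 3 ⇒ q = 3/11.

9/11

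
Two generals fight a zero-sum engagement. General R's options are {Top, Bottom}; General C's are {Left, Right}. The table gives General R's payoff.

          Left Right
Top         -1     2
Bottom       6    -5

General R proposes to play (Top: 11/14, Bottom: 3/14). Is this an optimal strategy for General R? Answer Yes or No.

Yes

Against Left this mix gives (11/14)·(-1) + (3/14)·6 = 1/2.
Against Right this mix gives (11/14)·2 + (3/14)·(-5) = 1/2.
All of General C's active replies (Left, Right) yield 1/2, and no column does worse for General R. The mix makes General C indifferent and guarantees 1/2, so it is optimal.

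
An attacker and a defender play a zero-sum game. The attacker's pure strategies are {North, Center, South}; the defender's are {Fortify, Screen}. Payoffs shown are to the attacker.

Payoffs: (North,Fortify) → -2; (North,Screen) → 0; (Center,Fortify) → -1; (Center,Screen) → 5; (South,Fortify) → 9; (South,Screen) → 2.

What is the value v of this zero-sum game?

47/13

Row minima: North → -2, Center → -1, South → 2; maximin = 2.
Column maxima: Fortify → 9, Screen → 5; minimax = 5.
2 ≠ 5, so there is no saddle point; optimal play is mixed.
North is strictly dominated by Center, so the attacker never plays it.
On the remaining 2×2 (Center, South vs Fortify, Screen):
Let the attacker play Center with probability p. Expected payoff against Fortify: (-1)p + 9(1−p) = −10p + 9; against Screen: 5p + 2(1−p) = 3p + 2.
Setting these equal: −10p + 9 = 3p + 2 ⇒ −13p = -7 ⇒ p = 7/13, and the value is (-10)·(7/13) + 9 = 47/13.
For the defender: with q = P(Fortify), equating Center's and South's payoffs gives −6q + 5 = 7q + 2 ⇒ q = 3/13.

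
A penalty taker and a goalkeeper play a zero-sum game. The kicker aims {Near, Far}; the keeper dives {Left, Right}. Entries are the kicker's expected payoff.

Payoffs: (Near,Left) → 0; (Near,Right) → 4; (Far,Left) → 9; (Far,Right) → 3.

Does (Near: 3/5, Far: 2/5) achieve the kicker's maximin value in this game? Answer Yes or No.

Against Left this mix gives (3/5)·0 + (2/5)·9 = 18/5.
Against Right this mix gives (3/5)·4 + (2/5)·3 = 18/5.
All of the keeper's active replies (Left, Right) yield 18/5, and no column does worse for the kicker. The mix makes the keeper indifferent and guarantees 18/5, so it is optimal.

Yes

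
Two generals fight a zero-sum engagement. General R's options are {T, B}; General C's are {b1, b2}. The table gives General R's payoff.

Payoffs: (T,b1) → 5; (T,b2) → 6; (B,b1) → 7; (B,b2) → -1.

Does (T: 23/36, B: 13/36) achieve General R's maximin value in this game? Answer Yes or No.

No

Against b1 this mix gives (23/36)·5 + (13/36)·7 = 103/18.
Against b2 this mix gives (23/36)·6 + (13/36)·(-1) = 125/36.
General C will play b2, holding General R to 125/36. Shifting weight toward the row that does better against b2 would raise this floor (the equalizing mix achieves 47/9 against both b2 and b1), so the proposed strategy is not optimal.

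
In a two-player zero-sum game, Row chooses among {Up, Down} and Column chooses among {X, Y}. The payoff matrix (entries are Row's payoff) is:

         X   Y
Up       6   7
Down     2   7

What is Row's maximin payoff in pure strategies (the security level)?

6

Row minima: Up → 6, Down → 2.
The best of these is 6.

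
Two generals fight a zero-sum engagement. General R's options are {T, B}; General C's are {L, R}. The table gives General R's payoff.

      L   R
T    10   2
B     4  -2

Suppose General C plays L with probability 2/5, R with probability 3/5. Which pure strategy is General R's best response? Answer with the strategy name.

T

Expected payoff of T: (2/5)·10 + (3/5)·2 = 26/5.
Expected payoff of B: (2/5)·4 + (3/5)·(-2) = 2/5.
The largest is 26/5, so General R's best response is T.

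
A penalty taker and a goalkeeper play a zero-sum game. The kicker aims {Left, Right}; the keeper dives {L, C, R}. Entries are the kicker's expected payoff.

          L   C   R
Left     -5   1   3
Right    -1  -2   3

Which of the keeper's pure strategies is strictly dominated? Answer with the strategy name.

L holds the kicker's payoff strictly below R in every row: -5 < 3, -1 < 3.
So R is strictly dominated for the keeper.

R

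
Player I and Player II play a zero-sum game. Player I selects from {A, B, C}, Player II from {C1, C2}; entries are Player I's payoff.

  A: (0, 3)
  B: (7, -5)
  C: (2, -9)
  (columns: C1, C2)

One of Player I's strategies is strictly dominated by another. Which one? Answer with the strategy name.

B gives a strictly higher payoff than C against every column: 7 > 2, -5 > -9.
So C is strictly dominated and Player I never plays it.

C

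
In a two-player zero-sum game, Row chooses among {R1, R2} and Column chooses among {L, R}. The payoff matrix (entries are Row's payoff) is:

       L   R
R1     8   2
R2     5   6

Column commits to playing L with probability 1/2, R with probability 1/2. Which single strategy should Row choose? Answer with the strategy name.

Expected payoff of R1: (1/2)·8 + (1/2)·2 = 5.
Expected payoff of R2: (1/2)·5 + (1/2)·6 = 11/2.
The largest is 11/2, so Row's best response is R2.

R2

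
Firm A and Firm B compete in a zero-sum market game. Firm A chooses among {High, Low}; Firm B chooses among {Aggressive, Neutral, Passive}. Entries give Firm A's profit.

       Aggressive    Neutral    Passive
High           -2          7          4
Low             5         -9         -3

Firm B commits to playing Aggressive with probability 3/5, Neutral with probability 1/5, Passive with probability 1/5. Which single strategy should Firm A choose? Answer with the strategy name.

High

Expected payoff of High: (3/5)·(-2) + (1/5)·7 + (1/5)·4 = 1.
Expected payoff of Low: (3/5)·5 + (1/5)·(-9) + (1/5)·(-3) = 3/5.
The largest is 1, so Firm A's best response is High.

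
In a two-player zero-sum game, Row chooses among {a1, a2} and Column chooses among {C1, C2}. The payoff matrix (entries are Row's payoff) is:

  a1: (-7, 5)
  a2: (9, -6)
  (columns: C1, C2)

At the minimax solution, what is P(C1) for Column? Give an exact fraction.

11/27

Row minima: a1 → -7, a2 → -6; maximin = -6.
Column maxima: C1 → 9, C2 → 5; minimax = 5.
-6 ≠ 5, so there is no saddle point; optimal play is mixed.
Let Row play a1 with probability p. Expected payoff against C1: (-7)p + 9(1−p) = −16p + 9; against C2: 5p + (-6)(1−p) = 11p − 6.
Setting these equal: −16p + 9 = 11p − 6 ⇒ −27p = -15 ⇒ p = 5/9, and the value is (-16)·(5/9) + 9 = 1/9.
For Column: with q = P(C1), equating a1's and a2's payoffs gives −12q + 5 = 15q − 6 ⇒ q = 11/27.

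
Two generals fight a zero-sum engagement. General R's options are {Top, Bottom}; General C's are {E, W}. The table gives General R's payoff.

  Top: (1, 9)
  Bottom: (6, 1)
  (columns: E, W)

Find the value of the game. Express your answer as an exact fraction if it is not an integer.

Row minima: Top → 1, Bottom → 1; maximin = 1.
Column maxima: E → 6, W → 9; minimax = 6.
1 ≠ 6, so there is no saddle point; optimal play is mixed.
Let General R play Top with probability p. Expected payoff against E: 1p + 6(1−p) = −5p + 6; against W: 9p + 1(1−p) = 8p + 1.
Setting these equal: −5p + 6 = 8p + 1 ⇒ −13p = -5 ⇒ p = 5/13, and the value is (-5)·(5/13) + 6 = 53/13.
For General C: with q = P(E), equating Top's and Bottom's payoffs gives −8q + 9 = 5q + 1 ⇒ q = 8/13.

53/13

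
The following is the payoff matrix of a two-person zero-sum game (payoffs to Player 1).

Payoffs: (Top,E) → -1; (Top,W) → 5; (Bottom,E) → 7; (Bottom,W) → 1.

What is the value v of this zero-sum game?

3

Row minima: Top → -1, Bottom → 1; maximin = 1.
Column maxima: E → 7, W → 5; minimax = 5.
1 ≠ 5, so there is no saddle point; optimal play is mixed.
Let Player 1 play Top with probability p. Expected payoff against E: (-1)p + 7(1−p) = −8p + 7; against W: 5p + 1(1−p) = 4p + 1.
Setting these equal: −8p + 7 = 4p + 1 ⇒ −12p = -6 ⇒ p = 1/2, and the value is (-8)·(1/2) + 7 = 3.
For Player 2: with q = P(E), equating Top's and Bottom's payoffs gives −6q + 5 = 6q + 1 ⇒ q = 1/3.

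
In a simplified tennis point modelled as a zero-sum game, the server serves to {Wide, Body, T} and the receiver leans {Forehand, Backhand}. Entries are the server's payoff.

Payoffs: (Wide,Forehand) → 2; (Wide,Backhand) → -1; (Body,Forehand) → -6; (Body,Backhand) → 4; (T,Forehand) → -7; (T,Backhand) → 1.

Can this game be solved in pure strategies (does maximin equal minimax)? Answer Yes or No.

Row minima: Wide → -1, Body → -6, T → -7; maximin = -1.
Column maxima: Forehand → 2, Backhand → 4; minimax = 2.
-1 ≠ 2, so no pure-strategy equilibrium exists.

No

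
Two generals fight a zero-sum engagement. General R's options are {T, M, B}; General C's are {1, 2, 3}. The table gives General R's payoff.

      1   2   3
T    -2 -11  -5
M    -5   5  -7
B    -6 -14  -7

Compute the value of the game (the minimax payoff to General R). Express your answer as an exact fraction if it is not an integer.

Row minima: T → -11, M → -7, B → -14; maximin = -7.
Column maxima: 1 → -2, 2 → 5, 3 → -5; minimax = -5.
-7 ≠ -5, so there is no saddle point; optimal play is mixed.
B is strictly dominated by T, so General R never plays it.
1 is strictly dominated by 3 (it gives General R strictly more in every row), so General C never plays it.
On the remaining 2×2 (T, M vs 2, 3):
Let General R play T with probability p. Expected payoff against 2: (-11)p + 5(1−p) = −16p + 5; against 3: (-5)p + (-7)(1−p) = 2p − 7.
Setting these equal: −16p + 5 = 2p − 7 ⇒ −18p = -12 ⇒ p = 2/3, and the value is (-16)·(2/3) + 5 = -17/3.
For General C: with q = P(2), equating T's and M's payoffs gives −6q − 5 = 12q − 7 ⇒ q = 1/9.

-17/3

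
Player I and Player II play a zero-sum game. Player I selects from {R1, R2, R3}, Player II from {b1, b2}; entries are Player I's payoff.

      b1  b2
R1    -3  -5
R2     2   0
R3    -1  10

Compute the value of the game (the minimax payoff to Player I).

Row minima: R1 → -5, R2 → 0, R3 → -1; maximin = 0.
Column maxima: b1 → 2, b2 → 10; minimax = 2.
0 ≠ 2, so there is no saddle point; optimal play is mixed.
R1 is strictly dominated by R2, so Player I never plays it.
On the remaining 2×2 (R2, R3 vs b1, b2):
Let Player I play R2 with probability p. Expected payoff against b1: 2p + (-1)(1−p) = 3p − 1; against b2: 0p + 10(1−p) = −10p + 10.
Setting these equal: 3p − 1 = −10p + 10 ⇒ 13p = 11 ⇒ p = 11/13, and the value is (3)·(11/13) − 1 = 20/13.
For Player II: with q = P(b1), equating R2's and R3's payoffs gives 2q = −11q + 10 ⇒ q = 10/13.

20/13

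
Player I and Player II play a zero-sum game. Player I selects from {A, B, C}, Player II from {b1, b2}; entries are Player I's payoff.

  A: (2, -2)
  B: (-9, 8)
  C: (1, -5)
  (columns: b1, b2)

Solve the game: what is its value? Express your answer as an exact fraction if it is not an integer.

-2/21

Row minima: A → -2, B → -9, C → -5; maximin = -2.
Column maxima: b1 → 2, b2 → 8; minimax = 2.
-2 ≠ 2, so there is no saddle point; optimal play is mixed.
C is strictly dominated by A, so Player I never plays it.
On the remaining 2×2 (A, B vs b1, b2):
Let Player I play A with probability p. Expected payoff against b1: 2p + (-9)(1−p) = 11p − 9; against b2: (-2)p + 8(1−p) = −10p + 8.
Setting these equal: 11p − 9 = −10p + 8 ⇒ 21p = 17 ⇒ p = 17/21, and the value is (11)·(17/21) − 9 = -2/21.
For Player II: with q = P(b1), equating A's and B's payoffs gives 4q − 2 = −17q + 8 ⇒ q = 10/21.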